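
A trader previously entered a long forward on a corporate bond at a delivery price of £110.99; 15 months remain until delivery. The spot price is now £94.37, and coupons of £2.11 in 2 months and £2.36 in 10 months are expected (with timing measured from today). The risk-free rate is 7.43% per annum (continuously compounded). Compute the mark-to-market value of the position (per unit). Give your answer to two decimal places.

-£11.08

PV(remaining coupons) I = 2.11·e^(−0.0743·2/12) + 2.36·e^(−0.0743·10/12) = 4.3023
Current forward F = (S − I)·e^(rT) = (94.37 − 4.3023)·e^(0.0743·15/12) = 90.0677 × 1.097325 = 98.8335
Value (long) = (F − K)·e^(−rT) = (98.8335 − 110.99) × 0.911307 = -11.0783
Value = -£11.08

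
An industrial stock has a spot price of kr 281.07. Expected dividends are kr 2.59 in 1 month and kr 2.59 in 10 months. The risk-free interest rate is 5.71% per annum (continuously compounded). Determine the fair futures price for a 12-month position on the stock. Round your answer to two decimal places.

kr 292.24

PV(dividends) I = 2.59·e^(−0.0571·1/12) + 2.59·e^(−0.0571·10/12)
I = 2.5777 + 2.4696 = 5.0473
F = (S − I)·e^(rT) = (281.07 − 5.0473) · e^(0.0571·12/12)
= 276.0227 · e^0.057100 = 276.0227 × 1.058762 = kr 292.24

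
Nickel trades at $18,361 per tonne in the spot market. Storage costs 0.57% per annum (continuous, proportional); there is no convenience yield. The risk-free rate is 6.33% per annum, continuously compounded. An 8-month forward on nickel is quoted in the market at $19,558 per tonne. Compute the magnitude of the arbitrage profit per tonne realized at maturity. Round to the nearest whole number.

$333 per tonne

Fair forward: F* = S·e^(carry·T), with carry = (r + u) = 0.0633 + 0.0057 = 0.0690
F* = 18361 · e^(0.0690 × 8/12) = 18361 · e^0.046000 = 18361 × 1.047074 = $19225.3257
Market $19558 > fair $19225.3257: forward overpriced → cash-and-carry (buy spot, short the forward).
At maturity, profit = |F_mkt − F*| = |19558 − 19225.3257| = $333 per tonne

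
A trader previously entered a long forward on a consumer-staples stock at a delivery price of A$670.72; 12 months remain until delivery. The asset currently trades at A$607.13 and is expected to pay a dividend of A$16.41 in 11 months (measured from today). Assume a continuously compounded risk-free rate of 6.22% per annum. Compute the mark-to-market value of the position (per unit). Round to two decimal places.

-A$38.64

PV(remaining dividends) I = 16.41·e^(−0.0622·11/12) = 15.5005
Current forward F = (S − I)·e^(rT) = (607.13 − 15.5005)·e^(0.0622·12/12) = 591.6295 × 1.064175 = 629.5973
Value (long) = (F − K)·e^(−rT) = (629.5973 − 670.72) × 0.939695 = -38.6428
Value = -A$38.64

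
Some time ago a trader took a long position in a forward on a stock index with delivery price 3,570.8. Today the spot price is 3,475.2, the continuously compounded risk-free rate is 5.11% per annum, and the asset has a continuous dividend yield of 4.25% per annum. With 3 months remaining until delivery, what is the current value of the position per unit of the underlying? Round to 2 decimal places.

Current fair forward for the remaining 3 months: F = S·e^((r − q)·T), (r − q) = 0.0511 − 0.0425 = 0.0086
F = 3475.2 · e^(0.0086 × 3/12) = 3475.2 × 1.00215231 = 3482.6797
Value of long forward = (F − K)·e^(−rT) = (3482.6797 − 3570.8) · e^(−0.0511·3/12)
= -88.1203 × 0.98730625 = -87.00

-87.00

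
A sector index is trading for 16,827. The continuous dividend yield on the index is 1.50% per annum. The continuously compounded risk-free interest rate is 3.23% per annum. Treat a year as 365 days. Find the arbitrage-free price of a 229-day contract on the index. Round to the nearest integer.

17,011

F = S·e^((r − q)T) = 16827 · e^((0.0323 − 0.0150) × 229/365)
= 16827 · e^0.010854 = 16827 × 1.010913
F = 17,011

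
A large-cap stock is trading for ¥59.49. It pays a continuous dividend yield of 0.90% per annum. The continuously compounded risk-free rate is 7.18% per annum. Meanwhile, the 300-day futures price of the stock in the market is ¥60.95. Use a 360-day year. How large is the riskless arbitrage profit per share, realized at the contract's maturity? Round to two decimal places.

Fair futures: F* = S·e^(carry·T), with carry = (r − q) = 0.0718 − 0.0090 = 0.0628
F* = 59.49 · e^(0.0628 × 300/360) = 59.49 · e^0.052333 = 59.49 × 1.053727 = ¥62.6862
Market ¥60.95 < fair ¥62.6862: forward underpriced → reverse cash-and-carry (short spot, go long the forward).
At maturity, profit = |F_mkt − F*| = |60.95 − 62.6862| = ¥1.74 per share

¥1.74 per share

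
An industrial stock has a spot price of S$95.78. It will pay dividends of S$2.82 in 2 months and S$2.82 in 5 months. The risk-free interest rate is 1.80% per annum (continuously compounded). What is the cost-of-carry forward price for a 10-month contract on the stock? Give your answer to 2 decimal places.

S$91.53

PV(dividends) I = 2.82·e^(−0.0180·2/12) + 2.82·e^(−0.0180·5/12)
I = 2.8116 + 2.7989 = 5.6105
F = (S − I)·e^(rT) = (95.78 − 5.6105) · e^(0.0180·10/12)
= 90.1695 · e^0.015000 = 90.1695 × 1.015113 = S$91.53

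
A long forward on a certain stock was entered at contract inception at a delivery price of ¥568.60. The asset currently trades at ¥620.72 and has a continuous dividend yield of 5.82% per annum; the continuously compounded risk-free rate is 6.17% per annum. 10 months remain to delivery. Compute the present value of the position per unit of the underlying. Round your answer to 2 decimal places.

Current fair forward for the remaining 10 months: F = S·e^((r − q)·T), (r − q) = 0.0617 − 0.0582 = 0.0035
F = 620.72 · e^(0.0035 × 10/12) = 620.72 × 1.002921 = 622.5331
Value of long forward = (F − K)·e^(−rT) = (622.5331 − 568.60) · e^(−0.0617·10/12)
= 53.9331 × 0.949883 = 51.23

¥51.23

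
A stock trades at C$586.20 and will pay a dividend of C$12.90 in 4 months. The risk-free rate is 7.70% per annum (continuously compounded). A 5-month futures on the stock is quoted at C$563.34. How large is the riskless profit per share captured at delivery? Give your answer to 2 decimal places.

PV(dividends) I = 12.90·e^(−0.0770·4/12) = 12.5731
Fair futures F* = (S − I)·e^(rT) = (586.20 − 12.5731)·e^0.032083 = 573.6269 × 1.032603 = 592.3289
Market C$563.34 < fair 592.3289: forward underpriced → reverse cash-and-carry (short the stock, invest proceeds at r, pay the dividends, go long the forward).
Profit at T = |F_mkt − F*| = |563.34 − 592.3289| = C$28.99 per share

C$28.99 per share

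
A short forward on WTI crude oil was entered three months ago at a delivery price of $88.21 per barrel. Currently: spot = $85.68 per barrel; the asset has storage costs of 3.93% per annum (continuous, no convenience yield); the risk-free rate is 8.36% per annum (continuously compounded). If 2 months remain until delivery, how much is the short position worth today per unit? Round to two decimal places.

Current fair forward for the remaining 2 months: F = S·e^((r + u)·T), (r + u) = 0.0836 + 0.0393 = 0.1229
F = 85.68 · e^(0.1229 × 2/12) = 85.68 × 1.020695 = 87.4531
Value of long forward = (F − K)·e^(−rT) = (87.4531 − 88.21) · e^(−0.0836·2/12)
= -0.7569 × 0.986163 = -0.75
Short position value = −(long value) = $0.75

$0.75 per barrel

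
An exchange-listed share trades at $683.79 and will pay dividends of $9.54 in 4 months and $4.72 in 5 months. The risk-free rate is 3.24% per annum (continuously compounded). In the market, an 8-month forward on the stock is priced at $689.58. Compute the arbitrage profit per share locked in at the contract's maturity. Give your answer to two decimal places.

$5.26 per share

PV(dividends) I = 9.54·e^(−0.0324·4/12) + 4.72·e^(−0.0324·5/12) = 14.0942
Fair forward F* = (S − I)·e^(rT) = (683.79 − 14.0942)·e^0.021600 = 669.6958 × 1.021835 = 684.3186
Market $689.58 > fair 684.3186: forward overpriced → cash-and-carry (borrow at r, buy the stock and collect the dividends, short the forward).
Profit at T = |F_mkt − F*| = |689.58 − 684.3186| = $5.26 per share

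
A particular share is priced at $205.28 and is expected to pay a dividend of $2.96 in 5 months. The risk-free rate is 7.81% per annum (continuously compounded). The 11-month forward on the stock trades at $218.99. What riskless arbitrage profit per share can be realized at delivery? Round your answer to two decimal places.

$1.55 per share

PV(dividends) I = 2.96·e^(−0.0781·5/12) = 2.8652
Fair forward F* = (S − I)·e^(rT) = (205.28 − 2.8652)·e^0.071592 = 202.4148 × 1.074217 = 217.4374
Market $218.99 > fair 217.4374: forward overpriced → cash-and-carry (borrow at r, buy the stock and collect the dividends, short the forward).
Profit at T = |F_mkt − F*| = |218.99 − 217.4374| = $1.55 per share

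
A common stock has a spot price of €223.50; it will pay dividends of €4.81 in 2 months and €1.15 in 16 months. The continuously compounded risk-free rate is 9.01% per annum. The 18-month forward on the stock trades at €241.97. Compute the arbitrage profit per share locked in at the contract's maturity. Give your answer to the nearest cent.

PV(dividends) I = 4.81·e^(−0.0901·2/12) + 1.15·e^(−0.0901·16/12) = 5.7581
Fair forward F* = (S − I)·e^(rT) = (223.50 − 5.7581)·e^0.135150 = 217.7419 × 1.144708 = 249.2509
Market €241.97 < fair 249.2509: forward underpriced → reverse cash-and-carry (short the stock, invest proceeds at r, pay the dividends, go long the forward).
Profit at T = |F_mkt − F*| = |241.97 − 249.2509| = €7.28 per share

€7.28 per share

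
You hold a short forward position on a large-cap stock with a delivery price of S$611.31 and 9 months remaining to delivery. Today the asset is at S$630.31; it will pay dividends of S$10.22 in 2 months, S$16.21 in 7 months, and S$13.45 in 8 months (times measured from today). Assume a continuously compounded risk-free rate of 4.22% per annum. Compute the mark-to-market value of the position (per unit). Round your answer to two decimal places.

S$1.00

PV(remaining dividends) I = 10.22·e^(−0.0422·2/12) + 16.21·e^(−0.0422·7/12) + 13.45·e^(−0.0422·8/12) = 39.0411
Current forward F = (S − I)·e^(rT) = (630.31 − 39.0411)·e^(0.0422·9/12) = 591.2689 × 1.032156 = 610.2817
Value (long) = (F − K)·e^(−rT) = (610.2817 − 611.31) × 0.968846 = -0.9963
Short position value = −(long value) = S$1.00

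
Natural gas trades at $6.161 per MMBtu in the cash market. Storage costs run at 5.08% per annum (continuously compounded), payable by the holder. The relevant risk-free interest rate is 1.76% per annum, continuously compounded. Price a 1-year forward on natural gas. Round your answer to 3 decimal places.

$6.597 per MMBtu

Net carry = r + u − y = 0.0176 + 0.0508 − 0.0000 = 0.0684
F = S·e^((r+u−y)T) = 6.161 · e^(0.0684 × 12/12) = 6.161 · e^0.068400
= 6.161 × 1.070794 = $6.597 per MMBtu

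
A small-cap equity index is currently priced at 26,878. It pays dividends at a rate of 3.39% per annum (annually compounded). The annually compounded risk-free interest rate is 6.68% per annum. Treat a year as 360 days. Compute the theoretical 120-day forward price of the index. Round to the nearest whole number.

F = S · (1+r)^T / (1+q)^T
= 26878 × 1.021788 / 1.011175 = 26878 × 1.010496
F = 27,160

27,160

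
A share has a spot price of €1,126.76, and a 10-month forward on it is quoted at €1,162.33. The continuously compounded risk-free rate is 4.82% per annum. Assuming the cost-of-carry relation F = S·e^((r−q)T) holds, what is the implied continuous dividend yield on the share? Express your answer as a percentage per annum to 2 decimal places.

From F = S·e^((r−q)T): (r − q) = ln(F/S)/T
ln(1162.33/1126.76) = ln(1.031568) = 0.031080
(r − q) = 0.031080 / (10/12) = 0.037296
q = r − ln(F/S)/T = 0.0482 − 0.037296 = 0.010904
q = 1.09%

1.09%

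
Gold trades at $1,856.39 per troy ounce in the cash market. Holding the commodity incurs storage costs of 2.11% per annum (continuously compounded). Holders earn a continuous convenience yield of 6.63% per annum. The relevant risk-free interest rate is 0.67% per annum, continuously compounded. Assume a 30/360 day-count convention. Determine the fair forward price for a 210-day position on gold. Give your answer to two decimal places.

$1,815.16 per troy ounce

Net carry = r + u − y = 0.0067 + 0.0211 − 0.0663 = -0.0385
F = S·e^((r+u−y)T) = 1856.39 · e^(-0.0385 × 210/360) = 1856.39 · e^-0.02245833
= 1856.39 × 0.97779198 = $1,815.16 per troy ounce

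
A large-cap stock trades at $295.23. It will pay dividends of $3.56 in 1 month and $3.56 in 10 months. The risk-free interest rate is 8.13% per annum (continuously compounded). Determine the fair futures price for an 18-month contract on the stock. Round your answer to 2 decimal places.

PV(dividends) I = 3.56·e^(−0.0813·1/12) + 3.56·e^(−0.0813·10/12)
I = 3.5360 + 3.3268 = 6.8628
F = (S − I)·e^(rT) = (295.23 − 6.8628) · e^(0.0813·18/12)
= 288.3672 · e^0.121950 = 288.3672 × 1.129698 = $325.77

$325.77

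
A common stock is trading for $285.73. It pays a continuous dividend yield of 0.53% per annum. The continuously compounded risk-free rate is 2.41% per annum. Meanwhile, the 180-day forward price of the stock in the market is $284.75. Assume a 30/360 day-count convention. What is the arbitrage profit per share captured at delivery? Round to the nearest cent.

$3.68 per share

Fair forward: F* = S·e^(carry·T), with carry = (r − q) = 0.0241 − 0.0053 = 0.0188
F* = 285.73 · e^(0.0188 × 180/360) = 285.73 · e^0.009400 = 285.73 × 1.009444 = $288.4284
Market $284.75 < fair $288.4284: forward underpriced → reverse cash-and-carry (short spot, go long the forward).
At maturity, profit = |F_mkt − F*| = |284.75 − 288.4284| = $3.68 per share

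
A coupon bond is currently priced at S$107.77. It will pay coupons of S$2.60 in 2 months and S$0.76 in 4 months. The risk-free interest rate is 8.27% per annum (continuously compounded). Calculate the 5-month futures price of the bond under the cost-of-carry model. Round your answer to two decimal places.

PV(coupons) I = 2.60·e^(−0.0827·2/12) + 0.76·e^(−0.0827·4/12)
I = 2.5644 + 0.7393 = 3.3037
F = (S − I)·e^(rT) = (107.77 − 3.3037) · e^(0.0827·5/12)
= 104.4663 · e^0.034458 = 104.4663 × 1.035059 = S$108.13

S$108.13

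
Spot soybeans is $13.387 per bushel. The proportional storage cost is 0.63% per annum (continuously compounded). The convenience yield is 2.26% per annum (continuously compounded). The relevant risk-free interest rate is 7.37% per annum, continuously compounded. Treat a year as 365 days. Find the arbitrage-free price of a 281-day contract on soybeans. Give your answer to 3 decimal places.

$13.992 per bushel

Net carry = r + u − y = 0.0737 + 0.0063 − 0.0226 = 0.0574
F = S·e^((r+u−y)T) = 13.387 · e^(0.0574 × 281/365) = 13.387 · e^0.044190
= 13.387 × 1.045181 = $13.992 per bushel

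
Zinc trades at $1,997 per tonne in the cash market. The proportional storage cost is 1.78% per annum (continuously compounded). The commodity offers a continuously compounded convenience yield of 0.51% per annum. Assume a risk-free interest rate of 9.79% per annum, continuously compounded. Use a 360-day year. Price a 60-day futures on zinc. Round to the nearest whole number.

Net carry = r + u − y = 0.0979 + 0.0178 − 0.0051 = 0.1106
F = S·e^((r+u−y)T) = 1997 · e^(0.1106 × 60/360) = 1997 · e^0.018433
= 1997 × 1.018604 = $2,034 per tonne

$2,034 per tonne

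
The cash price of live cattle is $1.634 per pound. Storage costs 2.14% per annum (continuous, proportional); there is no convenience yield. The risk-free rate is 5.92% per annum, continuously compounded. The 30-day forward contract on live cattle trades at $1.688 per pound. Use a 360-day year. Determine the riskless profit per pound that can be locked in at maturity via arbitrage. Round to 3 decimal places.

$0.043 per pound

Fair forward: F* = S·e^(carry·T), with carry = (r + u) = 0.0592 + 0.0214 = 0.0806
F* = 1.634 · e^(0.0806 × 30/360) = 1.634 · e^0.006717 = 1.634 × 1.006740 = $1.6450
Market $1.688 > fair $1.6450: forward overpriced → cash-and-carry (buy spot, short the forward).
At maturity, profit = |F_mkt − F*| = |1.688 − 1.6450| = $0.043 per pound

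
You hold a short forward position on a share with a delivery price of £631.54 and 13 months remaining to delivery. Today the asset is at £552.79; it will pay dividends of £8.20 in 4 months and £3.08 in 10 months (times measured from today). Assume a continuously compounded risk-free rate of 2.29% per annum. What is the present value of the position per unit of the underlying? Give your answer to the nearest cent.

£74.43

PV(remaining dividends) I = 8.20·e^(−0.0229·4/12) + 3.08·e^(−0.0229·10/12) = 11.1594
Current forward F = (S − I)·e^(rT) = (552.79 − 11.1594)·e^(0.0229·13/12) = 541.6306 × 1.025119 = 555.2358
Value (long) = (F − K)·e^(−rT) = (555.2358 − 631.54) × 0.975497 = -74.4345
Short position value = −(long value) = £74.43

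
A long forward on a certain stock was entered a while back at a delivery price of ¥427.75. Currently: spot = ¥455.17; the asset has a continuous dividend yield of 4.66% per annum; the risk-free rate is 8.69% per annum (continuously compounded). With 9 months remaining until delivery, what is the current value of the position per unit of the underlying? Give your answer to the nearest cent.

Current fair forward for the remaining 9 months: F = S·e^((r − q)·T), (r − q) = 0.0869 − 0.0466 = 0.0403
F = 455.17 · e^(0.0403 × 9/12) = 455.17 × 1.030686 = 469.1373
Value of long forward = (F − K)·e^(−rT) = (469.1373 − 427.75) · e^(−0.0869·9/12)
= 41.3873 × 0.936903 = 38.78

¥38.78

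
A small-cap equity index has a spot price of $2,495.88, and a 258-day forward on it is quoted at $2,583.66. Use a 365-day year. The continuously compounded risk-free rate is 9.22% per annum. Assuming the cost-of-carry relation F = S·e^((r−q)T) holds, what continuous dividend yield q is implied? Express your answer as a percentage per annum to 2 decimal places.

4.33%

From F = S·e^((r−q)T): (r − q) = ln(F/S)/T
ln(2583.66/2495.88) = ln(1.035170) = 0.034566
(r − q) = 0.034566 / (258/365) = 0.048902
q = r − ln(F/S)/T = 0.0922 − 0.048902 = 0.043298
q = 4.33%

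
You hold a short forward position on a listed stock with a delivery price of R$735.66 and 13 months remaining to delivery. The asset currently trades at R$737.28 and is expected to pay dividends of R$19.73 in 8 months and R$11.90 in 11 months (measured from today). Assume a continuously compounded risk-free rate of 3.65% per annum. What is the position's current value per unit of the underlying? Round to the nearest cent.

PV(remaining dividends) I = 19.73·e^(−0.0365·8/12) + 11.90·e^(−0.0365·11/12) = 30.7641
Current forward F = (S − I)·e^(rT) = (737.28 − 30.7641)·e^(0.0365·13/12) = 706.5159 × 1.040334 = 735.0125
Value (long) = (F − K)·e^(−rT) = (735.0125 − 735.66) × 0.961230 = -0.6224
Short position value = −(long value) = R$0.62

R$0.62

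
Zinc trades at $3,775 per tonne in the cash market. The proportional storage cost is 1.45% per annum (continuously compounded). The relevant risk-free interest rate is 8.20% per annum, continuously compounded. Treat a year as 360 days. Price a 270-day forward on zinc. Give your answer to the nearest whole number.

$4,058 per tonne

Net carry = r + u − y = 0.0820 + 0.0145 − 0.0000 = 0.0965
F = S·e^((r+u−y)T) = 3775 · e^(0.0965 × 270/360) = 3775 · e^0.072375
= 3775 × 1.075058 = $4,058 per tonne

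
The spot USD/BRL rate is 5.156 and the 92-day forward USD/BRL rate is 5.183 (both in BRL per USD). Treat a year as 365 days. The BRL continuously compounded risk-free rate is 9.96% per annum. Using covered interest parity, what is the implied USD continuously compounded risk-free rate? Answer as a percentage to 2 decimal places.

7.89%

F = S·e^((r_BRL − r_USD)T) ⇒ r_USD = r_BRL − ln(F/S)/T
ln(5.183/5.156) = 0.005223; /(92/365) = 0.020722
r_USD = 0.0996 − 0.020722 = 0.078878
r_USD = 7.89%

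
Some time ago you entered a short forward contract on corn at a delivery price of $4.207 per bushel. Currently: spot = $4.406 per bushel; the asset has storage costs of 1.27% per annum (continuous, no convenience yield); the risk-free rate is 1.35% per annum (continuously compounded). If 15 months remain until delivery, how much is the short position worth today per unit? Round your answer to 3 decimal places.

-$0.340 per bushel

Current fair forward for the remaining 15 months: F = S·e^((r + u)·T), (r + u) = 0.0135 + 0.0127 = 0.0262
F = 4.406 · e^(0.0262 × 15/12) = 4.406 × 1.033292 = 4.5527
Value of long forward = (F − K)·e^(−rT) = (4.5527 − 4.207) · e^(−0.0135·15/12)
= 0.3457 × 0.983267 = 0.340
Short position value = −(long value) = -$0.340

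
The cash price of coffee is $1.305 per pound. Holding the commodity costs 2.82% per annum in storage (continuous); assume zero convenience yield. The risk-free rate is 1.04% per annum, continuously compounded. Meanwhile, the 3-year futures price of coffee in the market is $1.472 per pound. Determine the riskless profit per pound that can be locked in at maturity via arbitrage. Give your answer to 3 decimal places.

$0.007 per pound

Fair futures: F* = S·e^(carry·T), with carry = (r + u) = 0.0104 + 0.0282 = 0.0386
F* = 1.305 · e^(0.0386 × 3) = 1.305 · e^0.115800 = 1.305 × 1.122771 = $1.4652
Market $1.472 > fair $1.4652: forward overpriced → cash-and-carry (buy spot, short the forward).
At maturity, profit = |F_mkt − F*| = |1.472 − 1.4652| = $0.007 per pound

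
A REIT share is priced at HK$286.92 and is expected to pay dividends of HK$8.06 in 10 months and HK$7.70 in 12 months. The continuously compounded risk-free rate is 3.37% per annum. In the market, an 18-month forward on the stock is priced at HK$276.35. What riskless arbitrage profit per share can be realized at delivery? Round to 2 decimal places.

PV(dividends) I = 8.06·e^(−0.0337·10/12) + 7.70·e^(−0.0337·12/12) = 15.2816
Fair forward F* = (S − I)·e^(rT) = (286.92 − 15.2816)·e^0.050550 = 271.6384 × 1.051849 = 285.7226
Market HK$276.35 < fair 285.7226: forward underpriced → reverse cash-and-carry (short the stock, invest proceeds at r, pay the dividends, go long the forward).
Profit at T = |F_mkt − F*| = |276.35 − 285.7226| = HK$9.37 per share

HK$9.37 per share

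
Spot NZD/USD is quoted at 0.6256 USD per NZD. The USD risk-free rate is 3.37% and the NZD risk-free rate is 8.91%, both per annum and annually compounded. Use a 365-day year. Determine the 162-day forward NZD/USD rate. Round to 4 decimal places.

0.6113

By covered interest parity, F = S · (1+r_USD)^T / (1+r_NZD)^T
= 0.6256 × 1.014819 / 1.038609 = 0.6256 × 0.977094
F = 0.6113 USD per NZD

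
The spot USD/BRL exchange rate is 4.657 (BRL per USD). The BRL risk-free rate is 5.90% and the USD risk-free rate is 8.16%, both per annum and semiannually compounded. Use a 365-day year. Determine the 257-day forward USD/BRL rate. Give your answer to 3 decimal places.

4.586

By covered interest parity, F = S · (1+r_BRL/2)^(2T) / (1+r_USD/2)^(2T)
= 4.657 × 1.041791 / 1.057930 = 4.657 × 0.984745
F = 4.586 BRL per USD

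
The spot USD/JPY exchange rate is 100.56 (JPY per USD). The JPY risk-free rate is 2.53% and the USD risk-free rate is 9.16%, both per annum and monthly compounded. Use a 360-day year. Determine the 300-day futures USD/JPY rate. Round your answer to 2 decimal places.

95.18

By covered interest parity, F = S · (1+r_JPY/12)^(12T) / (1+r_USD/12)^(12T)
= 100.56 × 1.021284 / 1.079009 = 100.56 × 0.946502
F = 95.18 JPY per USD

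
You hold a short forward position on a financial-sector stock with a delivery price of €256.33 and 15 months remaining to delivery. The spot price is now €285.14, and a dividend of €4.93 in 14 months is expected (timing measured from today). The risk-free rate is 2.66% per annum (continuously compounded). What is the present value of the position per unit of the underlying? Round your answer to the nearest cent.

PV(remaining dividends) I = 4.93·e^(−0.0266·14/12) = 4.7794
Current forward F = (S − I)·e^(rT) = (285.14 − 4.7794)·e^(0.0266·15/12) = 280.3606 × 1.033809 = 289.8393
Value (long) = (F − K)·e^(−rT) = (289.8393 − 256.33) × 0.967297 = 32.4134
Short position value = −(long value) = -€32.41

-€32.41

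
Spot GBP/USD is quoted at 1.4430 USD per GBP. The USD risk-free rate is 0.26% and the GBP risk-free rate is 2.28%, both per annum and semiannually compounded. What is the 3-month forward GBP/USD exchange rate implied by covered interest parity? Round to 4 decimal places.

1.4358

By covered interest parity, F = S · (1+r_USD/2)^(2T) / (1+r_GBP/2)^(2T)
= 1.4430 × 1.000650 / 1.005684 = 1.4430 × 0.994994
F = 1.4358 USD per GBP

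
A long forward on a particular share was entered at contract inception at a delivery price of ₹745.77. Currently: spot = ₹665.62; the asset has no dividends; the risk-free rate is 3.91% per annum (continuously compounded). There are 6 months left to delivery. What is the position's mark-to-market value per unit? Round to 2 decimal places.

Current fair forward for the remaining 6 months: F = S·e^(r·T), r = 0.0391
F = 665.62 · e^(0.0391 × 6/12) = 665.62 × 1.019742 = 678.7607
Value of long forward = (F − K)·e^(−rT) = (678.7607 − 745.77) · e^(−0.0391·6/12)
= -67.0093 × 0.980640 = -65.71

-₹65.71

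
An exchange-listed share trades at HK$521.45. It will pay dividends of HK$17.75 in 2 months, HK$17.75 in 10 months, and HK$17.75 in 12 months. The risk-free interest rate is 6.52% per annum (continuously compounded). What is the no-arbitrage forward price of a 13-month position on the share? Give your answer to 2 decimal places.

HK$504.88

PV(dividends) I = 17.75·e^(−0.0652·2/12) + 17.75·e^(−0.0652·10/12) + 17.75·e^(−0.0652·12/12)
I = 17.5582 + 16.8113 + 16.6296 = 50.9991
F = (S − I)·e^(rT) = (521.45 − 50.9991) · e^(0.0652·13/12)
= 470.4509 · e^0.070633 = 470.4509 × 1.073187 = HK$504.88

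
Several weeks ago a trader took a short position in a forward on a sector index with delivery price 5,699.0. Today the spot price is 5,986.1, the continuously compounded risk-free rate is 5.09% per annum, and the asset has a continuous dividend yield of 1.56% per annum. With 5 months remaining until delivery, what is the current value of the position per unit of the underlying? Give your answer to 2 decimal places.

Current fair forward for the remaining 5 months: F = S·e^((r − q)·T), (r − q) = 0.0509 − 0.0156 = 0.0353
F = 5986.1 · e^(0.0353 × 5/12) = 5986.1 × 1.01481703 = 6074.7962
Value of long forward = (F − K)·e^(−rT) = (6074.7962 − 5699.0) · e^(−0.0509·5/12)
= 375.7962 × 0.97901498 = 367.91
Short position value = −(long value) = -367.91

-367.91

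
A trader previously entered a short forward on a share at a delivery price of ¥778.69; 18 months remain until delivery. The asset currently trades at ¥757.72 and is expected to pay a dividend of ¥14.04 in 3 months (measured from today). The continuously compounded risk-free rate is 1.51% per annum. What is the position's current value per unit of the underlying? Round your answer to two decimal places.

PV(remaining dividends) I = 14.04·e^(−0.0151·3/12) = 13.9871
Current forward F = (S − I)·e^(rT) = (757.72 − 13.9871)·e^(0.0151·18/12) = 743.7329 × 1.022908 = 760.7703
Value (long) = (F − K)·e^(−rT) = (760.7703 − 778.69) × 0.977605 = -17.5184
Short position value = −(long value) = ¥17.52

¥17.52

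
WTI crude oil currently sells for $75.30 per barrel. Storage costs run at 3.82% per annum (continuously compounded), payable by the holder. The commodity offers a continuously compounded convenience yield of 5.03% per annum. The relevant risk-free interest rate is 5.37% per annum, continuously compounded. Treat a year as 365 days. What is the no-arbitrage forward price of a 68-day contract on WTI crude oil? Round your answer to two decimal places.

Net carry = r + u − y = 0.0537 + 0.0382 − 0.0503 = 0.0416
F = S·e^((r+u−y)T) = 75.30 · e^(0.0416 × 68/365) = 75.30 · e^0.007750
= 75.30 × 1.007780 = $75.89 per barrel

$75.89 per barrel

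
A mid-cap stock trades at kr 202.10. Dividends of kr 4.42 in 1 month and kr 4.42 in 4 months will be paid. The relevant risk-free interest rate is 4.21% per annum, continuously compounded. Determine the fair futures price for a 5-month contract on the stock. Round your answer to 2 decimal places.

PV(dividends) I = 4.42·e^(−0.0421·1/12) + 4.42·e^(−0.0421·4/12)
I = 4.4045 + 4.3584 = 8.7629
F = (S − I)·e^(rT) = (202.10 − 8.7629) · e^(0.0421·5/12)
= 193.3371 · e^0.017542 = 193.3371 × 1.017697 = kr 196.76

kr 196.76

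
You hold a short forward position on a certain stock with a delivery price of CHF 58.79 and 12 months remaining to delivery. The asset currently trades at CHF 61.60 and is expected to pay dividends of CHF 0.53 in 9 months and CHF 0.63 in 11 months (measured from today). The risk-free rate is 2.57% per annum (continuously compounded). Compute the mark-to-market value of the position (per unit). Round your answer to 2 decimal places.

-CHF 3.17

PV(remaining dividends) I = 0.53·e^(−0.0257·9/12) + 0.63·e^(−0.0257·11/12) = 1.1352
Current forward F = (S − I)·e^(rT) = (61.60 − 1.1352)·e^(0.0257·12/12) = 60.4648 × 1.026033 = 62.0389
Value (long) = (F − K)·e^(−rT) = (62.0389 − 58.79) × 0.974627 = 3.1665
Short position value = −(long value) = -CHF 3.17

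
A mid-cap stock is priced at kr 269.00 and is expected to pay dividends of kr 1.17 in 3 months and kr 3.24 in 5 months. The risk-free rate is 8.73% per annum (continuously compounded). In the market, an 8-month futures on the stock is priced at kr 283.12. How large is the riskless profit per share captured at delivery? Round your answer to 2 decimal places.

kr 2.52 per share

PV(dividends) I = 1.17·e^(−0.0873·3/12) + 3.24·e^(−0.0873·5/12) = 4.2690
Fair futures F* = (S − I)·e^(rT) = (269.00 − 4.2690)·e^0.058200 = 264.7310 × 1.059927 = 280.5955
Market kr 283.12 > fair 280.5955: forward overpriced → cash-and-carry (borrow at r, buy the stock and collect the dividends, short the forward).
Profit at T = |F_mkt − F*| = |283.12 − 280.5955| = kr 2.52 per share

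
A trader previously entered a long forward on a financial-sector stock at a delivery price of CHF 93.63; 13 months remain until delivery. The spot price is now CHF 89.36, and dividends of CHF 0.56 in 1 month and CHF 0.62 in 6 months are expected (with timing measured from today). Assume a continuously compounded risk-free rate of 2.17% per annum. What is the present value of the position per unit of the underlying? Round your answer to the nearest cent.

PV(remaining dividends) I = 0.56·e^(−0.0217·1/12) + 0.62·e^(−0.0217·6/12) = 1.1723
Current forward F = (S − I)·e^(rT) = (89.36 − 1.1723)·e^(0.0217·13/12) = 88.1877 × 1.023787 = 90.2854
Value (long) = (F − K)·e^(−rT) = (90.2854 − 93.63) × 0.976766 = -3.2669
Value = -CHF 3.27

-CHF 3.27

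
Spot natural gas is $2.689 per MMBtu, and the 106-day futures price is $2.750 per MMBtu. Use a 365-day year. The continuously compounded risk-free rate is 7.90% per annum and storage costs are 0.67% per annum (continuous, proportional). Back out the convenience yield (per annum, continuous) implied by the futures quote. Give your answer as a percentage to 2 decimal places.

F = S·e^((r+u−y)T) ⇒ (r+u−y) = ln(F/S)/T
ln(2.750/2.689) = 0.022432; /T ⇒ 0.077242
y = r + u − ln(F/S)/T = 0.0790 + 0.0067 − 0.077242 = 0.008458
y = 0.85%

0.85%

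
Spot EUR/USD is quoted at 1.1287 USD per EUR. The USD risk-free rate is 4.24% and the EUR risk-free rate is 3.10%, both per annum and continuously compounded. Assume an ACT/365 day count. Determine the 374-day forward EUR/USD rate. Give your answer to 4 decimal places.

F = S·e^((r_USD − r_EUR)T) = 1.1287 · e^((0.0424 − 0.0310) × 374/365)
= 1.1287 · e^0.011681 = 1.1287 × 1.011749
F = 1.1420 USD per EUR

1.1420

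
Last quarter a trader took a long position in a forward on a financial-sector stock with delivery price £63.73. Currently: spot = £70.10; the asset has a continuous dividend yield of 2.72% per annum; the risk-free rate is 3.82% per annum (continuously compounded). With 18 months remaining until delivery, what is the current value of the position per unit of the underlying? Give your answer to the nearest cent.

Current fair forward for the remaining 18 months: F = S·e^((r − q)·T), (r − q) = 0.0382 − 0.0272 = 0.0110
F = 70.10 · e^(0.0110 × 18/12) = 70.10 × 1.016637 = 71.2663
Value of long forward = (F − K)·e^(−rT) = (71.2663 − 63.73) · e^(−0.0382·18/12)
= 7.5363 × 0.944311 = 7.12

£7.12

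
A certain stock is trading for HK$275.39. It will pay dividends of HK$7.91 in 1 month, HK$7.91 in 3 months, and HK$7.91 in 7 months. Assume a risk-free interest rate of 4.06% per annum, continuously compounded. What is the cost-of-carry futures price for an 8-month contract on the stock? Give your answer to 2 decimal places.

PV(dividends) I = 7.91·e^(−0.0406·1/12) + 7.91·e^(−0.0406·3/12) + 7.91·e^(−0.0406·7/12)
I = 7.8833 + 7.8301 + 7.7249 = 23.4383
F = (S − I)·e^(rT) = (275.39 − 23.4383) · e^(0.0406·8/12)
= 251.9517 · e^0.027067 = 251.9517 × 1.027437 = HK$258.86

HK$258.86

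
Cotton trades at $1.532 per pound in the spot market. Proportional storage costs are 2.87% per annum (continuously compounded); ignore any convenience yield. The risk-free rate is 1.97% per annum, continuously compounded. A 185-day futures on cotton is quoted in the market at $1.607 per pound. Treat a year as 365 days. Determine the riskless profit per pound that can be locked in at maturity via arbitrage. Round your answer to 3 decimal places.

$0.037 per pound

Fair futures: F* = S·e^(carry·T), with carry = (r + u) = 0.0197 + 0.0287 = 0.0484
F* = 1.532 · e^(0.0484 × 185/365) = 1.532 · e^0.024532 = 1.532 × 1.024835 = $1.5700
Market $1.607 > fair $1.5700: forward overpriced → cash-and-carry (buy spot, short the forward).
At maturity, profit = |F_mkt − F*| = |1.607 − 1.5700| = $0.037 per pound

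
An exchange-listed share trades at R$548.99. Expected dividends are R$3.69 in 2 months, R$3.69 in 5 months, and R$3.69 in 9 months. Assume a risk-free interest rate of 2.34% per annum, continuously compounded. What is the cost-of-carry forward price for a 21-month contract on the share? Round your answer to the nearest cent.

R$560.52

PV(dividends) I = 3.69·e^(−0.0234·2/12) + 3.69·e^(−0.0234·5/12) + 3.69·e^(−0.0234·9/12)
I = 3.6756 + 3.6542 + 3.6258 = 10.9556
F = (S − I)·e^(rT) = (548.99 − 10.9556) · e^(0.0234·21/12)
= 538.0344 · e^0.040950 = 538.0344 × 1.041800 = R$560.52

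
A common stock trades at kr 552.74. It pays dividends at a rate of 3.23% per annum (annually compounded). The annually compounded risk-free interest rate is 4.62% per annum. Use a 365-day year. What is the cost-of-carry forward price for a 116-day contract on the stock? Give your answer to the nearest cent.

F = S · (1+r)^T / (1+q)^T
= 552.74 × 1.014457 / 1.010154 = 552.74 × 1.004260
F = kr 555.09

kr 555.09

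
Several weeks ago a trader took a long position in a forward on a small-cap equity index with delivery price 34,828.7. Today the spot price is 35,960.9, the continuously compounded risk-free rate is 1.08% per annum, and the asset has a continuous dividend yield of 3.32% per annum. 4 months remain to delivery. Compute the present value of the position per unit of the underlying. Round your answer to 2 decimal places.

Current fair forward for the remaining 4 months: F = S·e^((r − q)·T), (r − q) = 0.0108 − 0.0332 = -0.0224
F = 35960.9 · e^(-0.0224 × 4/12) = 35960.9 × 0.99256114 = 35693.3919
Value of long forward = (F − K)·e^(−rT) = (35693.3919 − 34828.7) · e^(−0.0108·4/12)
= 864.6919 × 0.99640647 = 861.58

861.58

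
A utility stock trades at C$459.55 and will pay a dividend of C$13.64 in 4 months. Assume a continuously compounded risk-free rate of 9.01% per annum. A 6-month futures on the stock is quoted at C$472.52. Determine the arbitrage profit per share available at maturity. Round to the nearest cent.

C$5.64 per share

PV(dividends) I = 13.64·e^(−0.0901·4/12) = 13.2364
Fair futures F* = (S − I)·e^(rT) = (459.55 − 13.2364)·e^0.045050 = 446.3136 × 1.046080 = 466.8797
Market C$472.52 > fair 466.8797: forward overpriced → cash-and-carry (borrow at r, buy the stock and collect the dividends, short the forward).
Profit at T = |F_mkt − F*| = |472.52 − 466.8797| = C$5.64 per share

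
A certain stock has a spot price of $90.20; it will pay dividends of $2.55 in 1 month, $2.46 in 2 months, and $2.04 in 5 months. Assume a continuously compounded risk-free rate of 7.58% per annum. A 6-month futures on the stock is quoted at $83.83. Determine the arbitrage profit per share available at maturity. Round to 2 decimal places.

$2.65 per share

PV(dividends) I = 2.55·e^(−0.0758·1/12) + 2.46·e^(−0.0758·2/12) + 2.04·e^(−0.0758·5/12) = 6.9396
Fair futures F* = (S − I)·e^(rT) = (90.20 − 6.9396)·e^0.037900 = 83.2604 × 1.038627 = 86.4765
Market $83.83 < fair 86.4765: forward underpriced → reverse cash-and-carry (short the stock, invest proceeds at r, pay the dividends, go long the forward).
Profit at T = |F_mkt − F*| = |83.83 − 86.4765| = $2.65 per share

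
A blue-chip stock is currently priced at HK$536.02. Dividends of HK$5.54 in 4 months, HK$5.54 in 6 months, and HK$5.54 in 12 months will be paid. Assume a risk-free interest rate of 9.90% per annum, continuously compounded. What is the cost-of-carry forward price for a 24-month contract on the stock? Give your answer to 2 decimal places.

HK$634.31

PV(dividends) I = 5.54·e^(−0.0990·4/12) + 5.54·e^(−0.0990·6/12) + 5.54·e^(−0.0990·12/12)
I = 5.3602 + 5.2724 + 5.0178 = 15.6504
F = (S − I)·e^(rT) = (536.02 − 15.6504) · e^(0.0990·24/12)
= 520.3696 · e^0.198000 = 520.3696 × 1.218962 = HK$634.31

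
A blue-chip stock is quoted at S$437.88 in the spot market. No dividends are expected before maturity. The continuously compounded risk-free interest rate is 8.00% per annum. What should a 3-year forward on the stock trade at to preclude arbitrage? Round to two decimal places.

S$556.65

F = S·e^(rT) = 437.88 · e^(0.0800 × 3)
= 437.88 · e^0.240000 = 437.88 × 1.271249
F = S$556.65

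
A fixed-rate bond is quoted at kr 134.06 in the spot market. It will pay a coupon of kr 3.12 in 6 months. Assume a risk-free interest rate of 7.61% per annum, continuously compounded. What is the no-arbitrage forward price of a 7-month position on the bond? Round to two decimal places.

PV(coupons) I = 3.12·e^(−0.0761·6/12)
I = 3.0035
F = (S − I)·e^(rT) = (134.06 − 3.0035) · e^(0.0761·7/12)
= 131.0565 · e^0.044392 = 131.0565 × 1.045392 = kr 137.01

kr 137.01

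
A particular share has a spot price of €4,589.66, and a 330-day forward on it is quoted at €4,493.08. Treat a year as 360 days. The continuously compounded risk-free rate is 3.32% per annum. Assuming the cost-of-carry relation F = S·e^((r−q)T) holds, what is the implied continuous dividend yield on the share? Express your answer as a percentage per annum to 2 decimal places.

5.64%

From F = S·e^((r−q)T): (r − q) = ln(F/S)/T
ln(4493.08/4589.66) = ln(0.978957) = -0.021268
(r − q) = -0.021268 / (330/360) = -0.023201
q = r − ln(F/S)/T = 0.0332 + 0.023201 = 0.056401
q = 5.64%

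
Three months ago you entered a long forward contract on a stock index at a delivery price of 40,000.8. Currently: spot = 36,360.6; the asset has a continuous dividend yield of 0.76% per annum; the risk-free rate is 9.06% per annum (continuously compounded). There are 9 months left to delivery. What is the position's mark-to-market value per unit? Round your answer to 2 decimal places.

Current fair forward for the remaining 9 months: F = S·e^((r − q)·T), (r − q) = 0.0906 − 0.0076 = 0.0830
F = 36360.6 · e^(0.0830 × 9/12) = 36360.6 × 1.06422837 = 38695.9821
Value of long forward = (F − K)·e^(−rT) = (38695.9821 − 40000.8) · e^(−0.0906·9/12)
= -1304.8179 × 0.93430719 = -1219.10

-1219.10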